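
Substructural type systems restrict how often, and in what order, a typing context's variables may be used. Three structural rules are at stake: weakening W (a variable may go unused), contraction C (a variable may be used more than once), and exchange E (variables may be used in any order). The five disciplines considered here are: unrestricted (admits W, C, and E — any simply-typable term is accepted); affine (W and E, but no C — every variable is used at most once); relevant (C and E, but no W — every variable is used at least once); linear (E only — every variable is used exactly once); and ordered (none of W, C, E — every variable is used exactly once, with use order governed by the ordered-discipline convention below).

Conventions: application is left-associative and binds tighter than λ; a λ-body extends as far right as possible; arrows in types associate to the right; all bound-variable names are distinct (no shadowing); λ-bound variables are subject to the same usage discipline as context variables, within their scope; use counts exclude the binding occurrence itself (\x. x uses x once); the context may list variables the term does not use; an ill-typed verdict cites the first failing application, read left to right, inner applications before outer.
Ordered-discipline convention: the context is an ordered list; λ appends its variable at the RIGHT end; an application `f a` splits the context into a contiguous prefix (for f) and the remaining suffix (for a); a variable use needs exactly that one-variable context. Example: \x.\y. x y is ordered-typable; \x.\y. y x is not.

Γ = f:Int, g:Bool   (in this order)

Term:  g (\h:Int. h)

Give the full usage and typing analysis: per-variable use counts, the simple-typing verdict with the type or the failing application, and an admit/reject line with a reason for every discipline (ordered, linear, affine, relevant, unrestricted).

usage: f=0; g=1; h [bound]=1
use order (left to right): g, h
typing: ill-typed: non-arrow in function slot: Bool
ordered ✗ (a type mismatch blocks all five)
linear ✗ (the type mismatch rejects it)
affine ✗ (not simply typable)
relevant ✗ (fails simple typing)
unrestricted ✗ (a type mismatch blocks all five)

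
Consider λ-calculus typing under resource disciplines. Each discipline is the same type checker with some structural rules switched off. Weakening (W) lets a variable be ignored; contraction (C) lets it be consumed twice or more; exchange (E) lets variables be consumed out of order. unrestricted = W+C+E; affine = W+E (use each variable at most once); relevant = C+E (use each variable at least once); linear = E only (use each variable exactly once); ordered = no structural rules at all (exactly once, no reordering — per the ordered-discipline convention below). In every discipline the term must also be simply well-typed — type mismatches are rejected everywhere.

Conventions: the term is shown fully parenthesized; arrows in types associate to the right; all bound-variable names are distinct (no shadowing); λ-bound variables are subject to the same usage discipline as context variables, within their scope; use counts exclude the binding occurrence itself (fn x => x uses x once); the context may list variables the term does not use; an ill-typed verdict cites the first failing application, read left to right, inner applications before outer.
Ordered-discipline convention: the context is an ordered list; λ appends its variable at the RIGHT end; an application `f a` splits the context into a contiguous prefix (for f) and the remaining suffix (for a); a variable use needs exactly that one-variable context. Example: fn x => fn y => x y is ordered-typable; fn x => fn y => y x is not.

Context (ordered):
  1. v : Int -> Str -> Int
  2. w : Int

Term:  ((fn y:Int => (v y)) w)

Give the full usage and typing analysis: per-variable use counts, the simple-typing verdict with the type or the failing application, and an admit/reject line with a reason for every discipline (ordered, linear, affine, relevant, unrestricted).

usage: v: 1; w: 1; y [bound]: 1
use order (left to right): v, y, w
typing: well-typed at Str -> Int
ordered ✓ (v, w, y: once each, no exchange needed)
linear ✓ (v, w, y: one use apiece)
affine ✓ (v, w, y: no repeats, contraction unneeded)
relevant ✓ (every one of v, w, y appears)
unrestricted ✓ (type-checks (Str -> Int) and nothing is barred)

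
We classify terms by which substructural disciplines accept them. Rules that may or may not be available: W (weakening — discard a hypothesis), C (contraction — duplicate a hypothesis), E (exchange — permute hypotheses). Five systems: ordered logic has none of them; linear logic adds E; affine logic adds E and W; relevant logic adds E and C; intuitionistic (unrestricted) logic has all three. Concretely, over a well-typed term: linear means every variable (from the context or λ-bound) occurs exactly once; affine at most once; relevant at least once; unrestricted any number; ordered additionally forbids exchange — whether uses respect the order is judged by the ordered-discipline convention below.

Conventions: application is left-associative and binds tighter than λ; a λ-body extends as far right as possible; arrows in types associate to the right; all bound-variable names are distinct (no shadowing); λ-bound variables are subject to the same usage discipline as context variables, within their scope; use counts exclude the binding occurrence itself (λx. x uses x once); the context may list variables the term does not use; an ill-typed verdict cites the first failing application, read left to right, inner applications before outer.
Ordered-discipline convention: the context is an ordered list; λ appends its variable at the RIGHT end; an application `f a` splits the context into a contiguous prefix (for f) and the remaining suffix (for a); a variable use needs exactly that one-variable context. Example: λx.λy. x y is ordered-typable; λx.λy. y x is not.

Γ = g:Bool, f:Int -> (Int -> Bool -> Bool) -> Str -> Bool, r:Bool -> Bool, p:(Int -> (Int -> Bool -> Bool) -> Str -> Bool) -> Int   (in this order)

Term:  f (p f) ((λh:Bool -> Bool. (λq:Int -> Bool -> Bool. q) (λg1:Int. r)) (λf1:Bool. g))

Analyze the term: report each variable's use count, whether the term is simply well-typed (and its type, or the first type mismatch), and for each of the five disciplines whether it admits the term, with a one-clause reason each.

variable uses: g ×1; f ×2; r ×1; p ×1; h (λ-bound) ×0; q (λ-bound) ×1; g1 (λ-bound) ×0; f1 (λ-bound) ×0
use order (left to right): f, p, f, q, r, g
typing: well-typed — term : Str -> Bool
ordered: ✗, needs contraction — f ×2; h, g1, f1 never used (weakening)
linear: ✗, needs contraction — f ×2; h, g1, f1 never used (weakening)
affine: ✗, needs contraction — f ×2
relevant: ✗, h, g1, f1 never used (weakening)
unrestricted: ✓, typability at Str -> Bool is all that's needed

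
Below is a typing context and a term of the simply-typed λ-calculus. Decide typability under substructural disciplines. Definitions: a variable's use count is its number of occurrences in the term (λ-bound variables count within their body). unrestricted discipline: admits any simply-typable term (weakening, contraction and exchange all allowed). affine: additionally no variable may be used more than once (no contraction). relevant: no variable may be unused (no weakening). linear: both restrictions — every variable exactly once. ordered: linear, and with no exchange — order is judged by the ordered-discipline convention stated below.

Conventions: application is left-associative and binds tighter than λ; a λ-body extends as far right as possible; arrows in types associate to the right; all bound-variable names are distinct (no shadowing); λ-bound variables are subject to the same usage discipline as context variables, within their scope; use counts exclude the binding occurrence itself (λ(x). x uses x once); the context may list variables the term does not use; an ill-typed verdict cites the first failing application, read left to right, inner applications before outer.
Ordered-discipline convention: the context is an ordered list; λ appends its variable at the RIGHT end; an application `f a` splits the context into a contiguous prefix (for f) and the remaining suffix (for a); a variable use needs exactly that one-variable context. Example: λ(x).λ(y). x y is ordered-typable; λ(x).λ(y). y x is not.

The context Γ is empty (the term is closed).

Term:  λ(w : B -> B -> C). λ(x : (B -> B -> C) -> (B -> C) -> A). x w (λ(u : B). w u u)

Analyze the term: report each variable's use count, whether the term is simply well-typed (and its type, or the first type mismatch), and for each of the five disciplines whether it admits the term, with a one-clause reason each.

use counts: w (λ-bound): 2×; x (λ-bound): 1×; u (λ-bound): 2×
order of uses: x, w, w, u, u
typing: the term checks, with type (B -> B -> C) -> ((B -> B -> C) -> (B -> C) -> A) -> A
ordered: ✗, w ×2, u ×2 used more than once (contraction)
linear: ✗, w ×2, u ×2 used more than once (contraction)
affine: ✗, w ×2, u ×2 used more than once (contraction)
relevant: ✓, at least one use each (w, x, u)
unrestricted: ✓, well-typed at (B -> B -> C) -> ((B -> B -> C) -> (B -> C) -> A) -> A; no restrictions here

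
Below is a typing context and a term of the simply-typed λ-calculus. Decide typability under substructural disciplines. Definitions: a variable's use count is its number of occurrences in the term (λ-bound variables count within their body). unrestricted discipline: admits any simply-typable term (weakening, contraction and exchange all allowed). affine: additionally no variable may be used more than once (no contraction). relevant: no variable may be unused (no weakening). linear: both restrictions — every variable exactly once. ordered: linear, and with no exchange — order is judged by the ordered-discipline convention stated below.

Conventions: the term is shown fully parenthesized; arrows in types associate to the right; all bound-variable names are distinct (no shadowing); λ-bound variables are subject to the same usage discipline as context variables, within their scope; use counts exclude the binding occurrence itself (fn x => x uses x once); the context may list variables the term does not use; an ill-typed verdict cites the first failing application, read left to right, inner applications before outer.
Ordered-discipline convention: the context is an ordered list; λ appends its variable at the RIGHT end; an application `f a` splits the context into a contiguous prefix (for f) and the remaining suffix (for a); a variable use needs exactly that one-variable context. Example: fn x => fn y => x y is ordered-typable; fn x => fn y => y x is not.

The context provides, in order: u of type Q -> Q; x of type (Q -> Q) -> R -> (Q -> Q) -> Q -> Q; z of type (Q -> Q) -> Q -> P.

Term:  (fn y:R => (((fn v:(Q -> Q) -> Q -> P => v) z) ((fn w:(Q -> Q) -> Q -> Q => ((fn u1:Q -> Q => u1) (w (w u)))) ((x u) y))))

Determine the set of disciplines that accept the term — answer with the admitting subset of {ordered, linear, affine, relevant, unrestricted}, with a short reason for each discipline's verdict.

admitting disciplines: relevant, unrestricted
use counts: u=2; x=1; z=1; y [bound]=1; v [bound]=1; w [bound]=2; u1 [bound]=1
order of uses: v, z, u1, w, w, u, x, u, y
typing: well-typed — term : R -> Q -> P
ordered: ✗ — repeated use of u ×2, w ×2
linear: ✗ — repeated use of u ×2, w ×2
affine: ✗ — repeated use of u ×2, w ×2
relevant: ✓ — none of u, x, z, y, v, w, u1 goes unused
unrestricted: ✓ — type-checks (R -> Q -> P) and nothing is barred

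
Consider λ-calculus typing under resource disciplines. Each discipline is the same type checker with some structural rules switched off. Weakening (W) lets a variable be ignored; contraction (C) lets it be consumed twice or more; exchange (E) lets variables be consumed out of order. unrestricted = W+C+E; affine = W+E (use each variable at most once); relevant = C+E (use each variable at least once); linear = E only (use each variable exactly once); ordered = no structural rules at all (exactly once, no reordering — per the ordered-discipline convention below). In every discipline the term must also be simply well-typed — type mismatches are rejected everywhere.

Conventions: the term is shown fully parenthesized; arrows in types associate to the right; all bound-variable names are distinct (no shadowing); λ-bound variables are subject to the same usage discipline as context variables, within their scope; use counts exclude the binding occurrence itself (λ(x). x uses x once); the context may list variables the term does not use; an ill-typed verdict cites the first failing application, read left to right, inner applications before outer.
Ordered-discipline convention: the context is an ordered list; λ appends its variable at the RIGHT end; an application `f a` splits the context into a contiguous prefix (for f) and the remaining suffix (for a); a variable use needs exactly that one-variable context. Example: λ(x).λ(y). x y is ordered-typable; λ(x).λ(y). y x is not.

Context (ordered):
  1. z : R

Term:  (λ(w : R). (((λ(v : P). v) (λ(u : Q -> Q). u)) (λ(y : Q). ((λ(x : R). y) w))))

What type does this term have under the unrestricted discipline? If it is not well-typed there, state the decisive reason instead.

not well-typed under unrestricted — a type mismatch blocks all five
variable uses: z: 0; w (λ-bound): 1; v (λ-bound): 1; u (λ-bound): 1; y (λ-bound): 1; x (λ-bound): 0
order of uses: v, u, y, w
typing: ill-typed: a function awaiting P gets (Q -> Q) -> Q -> Q
summary: ordered ✗, linear ✗, affine ✗, relevant ✗, unrestricted ✗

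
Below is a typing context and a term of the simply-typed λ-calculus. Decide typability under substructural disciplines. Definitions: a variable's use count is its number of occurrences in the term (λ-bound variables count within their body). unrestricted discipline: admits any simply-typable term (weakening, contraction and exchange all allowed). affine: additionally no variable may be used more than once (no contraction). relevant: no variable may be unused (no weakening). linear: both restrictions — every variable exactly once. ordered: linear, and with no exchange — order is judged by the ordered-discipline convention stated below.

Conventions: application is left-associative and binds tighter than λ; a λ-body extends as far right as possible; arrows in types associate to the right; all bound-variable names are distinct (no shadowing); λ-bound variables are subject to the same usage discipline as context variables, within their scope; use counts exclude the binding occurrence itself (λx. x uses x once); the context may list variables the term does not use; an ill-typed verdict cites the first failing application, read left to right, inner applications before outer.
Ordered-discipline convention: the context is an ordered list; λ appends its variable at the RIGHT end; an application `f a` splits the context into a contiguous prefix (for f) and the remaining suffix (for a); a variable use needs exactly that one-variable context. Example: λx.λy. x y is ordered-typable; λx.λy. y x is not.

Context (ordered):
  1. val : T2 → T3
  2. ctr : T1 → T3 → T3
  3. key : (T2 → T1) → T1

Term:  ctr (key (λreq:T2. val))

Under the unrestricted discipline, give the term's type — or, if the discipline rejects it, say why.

not well-typed under unrestricted — a type mismatch blocks all five
variable uses: val: 1×; ctr: 1×; key: 1×; req [bound]: 0×
use order (left to right): ctr, key, val
typing: ill-typed: a function awaiting T2 → T1 gets T2 → T2 → T3
all disciplines: ordered ✗; linear ✗; affine ✗; relevant ✗; unrestricted ✗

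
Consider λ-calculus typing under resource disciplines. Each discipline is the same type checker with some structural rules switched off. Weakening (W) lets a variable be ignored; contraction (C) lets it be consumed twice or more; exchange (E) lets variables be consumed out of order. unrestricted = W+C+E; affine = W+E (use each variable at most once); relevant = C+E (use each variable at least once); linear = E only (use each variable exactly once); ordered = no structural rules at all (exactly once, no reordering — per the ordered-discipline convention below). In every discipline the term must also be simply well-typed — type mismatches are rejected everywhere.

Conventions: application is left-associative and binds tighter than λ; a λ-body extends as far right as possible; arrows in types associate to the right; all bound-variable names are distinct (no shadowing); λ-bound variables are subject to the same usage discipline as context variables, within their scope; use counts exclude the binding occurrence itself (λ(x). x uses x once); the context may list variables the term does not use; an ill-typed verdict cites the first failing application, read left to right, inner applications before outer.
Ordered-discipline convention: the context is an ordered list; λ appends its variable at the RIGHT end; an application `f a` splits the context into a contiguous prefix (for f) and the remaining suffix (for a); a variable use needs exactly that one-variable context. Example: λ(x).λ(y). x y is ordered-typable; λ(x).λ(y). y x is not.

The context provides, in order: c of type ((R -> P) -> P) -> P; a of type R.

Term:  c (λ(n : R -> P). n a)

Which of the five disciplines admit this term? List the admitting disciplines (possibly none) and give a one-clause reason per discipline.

admitted in: linear, affine, relevant, unrestricted
counts: c: 1, a: 1, n (bound): 1
left-to-right use order: c, n, a
typing: the term checks, with type P
ordered ✗ (use order c, n, a needs exchange)
linear ✓ (c, a, n: one use apiece)
affine ✓ (none of c, a, n used more than once)
relevant ✓ (c, a, n: all used, weakening unneeded)
unrestricted ✓ (typability at P is all that's needed)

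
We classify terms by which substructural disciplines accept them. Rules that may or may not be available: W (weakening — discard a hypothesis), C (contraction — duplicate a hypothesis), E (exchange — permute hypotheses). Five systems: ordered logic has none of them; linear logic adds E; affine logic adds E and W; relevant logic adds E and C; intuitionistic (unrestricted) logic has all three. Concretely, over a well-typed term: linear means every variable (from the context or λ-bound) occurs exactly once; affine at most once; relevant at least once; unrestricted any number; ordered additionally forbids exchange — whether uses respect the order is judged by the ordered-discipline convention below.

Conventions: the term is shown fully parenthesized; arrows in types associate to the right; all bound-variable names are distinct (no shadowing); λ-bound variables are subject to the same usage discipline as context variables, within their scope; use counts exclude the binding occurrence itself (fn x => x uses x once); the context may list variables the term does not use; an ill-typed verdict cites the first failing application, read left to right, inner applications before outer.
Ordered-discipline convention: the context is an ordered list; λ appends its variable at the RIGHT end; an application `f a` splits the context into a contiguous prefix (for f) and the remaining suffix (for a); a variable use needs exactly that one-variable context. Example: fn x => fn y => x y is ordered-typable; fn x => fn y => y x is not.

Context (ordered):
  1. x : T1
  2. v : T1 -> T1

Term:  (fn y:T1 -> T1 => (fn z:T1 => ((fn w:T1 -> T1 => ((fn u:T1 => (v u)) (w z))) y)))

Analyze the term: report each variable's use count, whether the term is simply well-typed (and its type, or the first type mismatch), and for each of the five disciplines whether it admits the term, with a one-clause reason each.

use counts: x ×0; v ×1; y [bound] ×1; z [bound] ×1; w [bound] ×1; u [bound] ×1
left-to-right use order: v, u, w, z, y
typing: ✓ — (T1 -> T1) -> T1 -> T1
ordered ✗ (x left unused)
linear ✗ (x left unused)
affine ✓ (no duplicate uses among x, v, y, z, w, u)
relevant ✗ (x left unused)
unrestricted ✓ (simply typable at (T1 -> T1) -> T1 -> T1; W, C, E all held)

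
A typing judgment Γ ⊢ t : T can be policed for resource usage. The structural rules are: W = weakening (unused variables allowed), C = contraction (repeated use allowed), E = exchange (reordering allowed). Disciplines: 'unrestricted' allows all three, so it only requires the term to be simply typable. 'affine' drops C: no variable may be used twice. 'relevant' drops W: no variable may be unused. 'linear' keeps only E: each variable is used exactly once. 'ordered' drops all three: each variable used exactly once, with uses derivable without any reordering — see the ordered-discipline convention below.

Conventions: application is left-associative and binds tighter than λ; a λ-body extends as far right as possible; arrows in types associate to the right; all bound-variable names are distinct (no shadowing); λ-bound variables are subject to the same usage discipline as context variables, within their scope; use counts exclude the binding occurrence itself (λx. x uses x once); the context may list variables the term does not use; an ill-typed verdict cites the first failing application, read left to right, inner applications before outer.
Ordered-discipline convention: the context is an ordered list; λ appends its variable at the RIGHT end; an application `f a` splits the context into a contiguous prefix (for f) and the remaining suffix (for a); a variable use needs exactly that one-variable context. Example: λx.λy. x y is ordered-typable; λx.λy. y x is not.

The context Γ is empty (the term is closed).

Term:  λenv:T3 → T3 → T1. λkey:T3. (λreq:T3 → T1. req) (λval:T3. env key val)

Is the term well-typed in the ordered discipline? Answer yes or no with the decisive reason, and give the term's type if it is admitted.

yes — single-use (env, key, req, val), ordered derivation ok; term : (T3 → T3 → T1) → T3 → T3 → T1
counts: env [bound]=1; key [bound]=1; req [bound]=1; val [bound]=1
use order (left to right): req, env, key, val
typing: well-typed — term : (T3 → T3 → T1) → T3 → T3 → T1
per-discipline verdicts: ordered ✓ · linear ✓ · affine ✓ · relevant ✓ · unrestricted ✓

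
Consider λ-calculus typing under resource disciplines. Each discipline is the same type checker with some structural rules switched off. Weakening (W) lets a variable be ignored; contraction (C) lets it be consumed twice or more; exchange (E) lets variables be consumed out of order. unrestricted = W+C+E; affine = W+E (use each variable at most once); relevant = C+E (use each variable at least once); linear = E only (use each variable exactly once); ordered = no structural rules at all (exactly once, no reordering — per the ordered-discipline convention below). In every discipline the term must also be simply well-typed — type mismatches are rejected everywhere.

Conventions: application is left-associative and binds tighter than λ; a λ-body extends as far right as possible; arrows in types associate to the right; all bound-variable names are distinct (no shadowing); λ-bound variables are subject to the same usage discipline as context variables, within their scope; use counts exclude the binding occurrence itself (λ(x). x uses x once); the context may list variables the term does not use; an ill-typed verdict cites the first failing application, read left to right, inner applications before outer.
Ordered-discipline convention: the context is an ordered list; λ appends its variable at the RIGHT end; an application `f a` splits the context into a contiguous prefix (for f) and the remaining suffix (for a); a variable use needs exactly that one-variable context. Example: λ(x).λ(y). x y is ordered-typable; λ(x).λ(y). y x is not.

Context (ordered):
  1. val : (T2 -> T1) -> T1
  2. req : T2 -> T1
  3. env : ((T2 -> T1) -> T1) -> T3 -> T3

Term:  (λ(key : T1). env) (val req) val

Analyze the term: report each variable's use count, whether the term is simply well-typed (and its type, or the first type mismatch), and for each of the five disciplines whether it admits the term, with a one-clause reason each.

variable uses: val=2, req=1, env=1, key (λ-bound)=0
order of uses: env, val, req, val
typing: well-typed at T3 -> T3
ordered: ✗, val ×2 used more than once (contraction); key left unused
linear: ✗, val ×2 used more than once (contraction); key left unused
affine: ✗, val ×2 used more than once (contraction)
relevant: ✗, key left unused
unrestricted: ✓, well-typed at T3 -> T3; no restrictions here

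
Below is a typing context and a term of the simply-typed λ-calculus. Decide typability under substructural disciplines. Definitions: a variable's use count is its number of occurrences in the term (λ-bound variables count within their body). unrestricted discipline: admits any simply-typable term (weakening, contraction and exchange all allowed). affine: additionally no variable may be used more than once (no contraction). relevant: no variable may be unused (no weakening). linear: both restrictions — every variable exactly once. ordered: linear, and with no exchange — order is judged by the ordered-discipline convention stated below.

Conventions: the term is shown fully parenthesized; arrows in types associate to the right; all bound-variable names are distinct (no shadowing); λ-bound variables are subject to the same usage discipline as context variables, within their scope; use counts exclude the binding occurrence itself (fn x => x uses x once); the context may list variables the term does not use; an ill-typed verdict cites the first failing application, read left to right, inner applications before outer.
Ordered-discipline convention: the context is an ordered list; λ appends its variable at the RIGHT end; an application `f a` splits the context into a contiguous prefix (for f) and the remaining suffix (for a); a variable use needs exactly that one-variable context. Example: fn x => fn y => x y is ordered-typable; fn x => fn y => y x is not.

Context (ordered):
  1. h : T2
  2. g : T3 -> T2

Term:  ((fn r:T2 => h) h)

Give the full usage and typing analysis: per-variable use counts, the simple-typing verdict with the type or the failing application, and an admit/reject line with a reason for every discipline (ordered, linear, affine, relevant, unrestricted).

use counts: h ×2; g ×0; r (bound) ×0
uses in reading order: h, h
typing: the term checks, with type T2
ordered: ✗, needs contraction — h ×2; unused: g, r — weakening required
linear: ✗, needs contraction — h ×2; unused: g, r — weakening required
affine: ✗, needs contraction — h ×2
relevant: ✗, unused: g, r — weakening required
unrestricted: ✓, type-checks (T2) and nothing is barred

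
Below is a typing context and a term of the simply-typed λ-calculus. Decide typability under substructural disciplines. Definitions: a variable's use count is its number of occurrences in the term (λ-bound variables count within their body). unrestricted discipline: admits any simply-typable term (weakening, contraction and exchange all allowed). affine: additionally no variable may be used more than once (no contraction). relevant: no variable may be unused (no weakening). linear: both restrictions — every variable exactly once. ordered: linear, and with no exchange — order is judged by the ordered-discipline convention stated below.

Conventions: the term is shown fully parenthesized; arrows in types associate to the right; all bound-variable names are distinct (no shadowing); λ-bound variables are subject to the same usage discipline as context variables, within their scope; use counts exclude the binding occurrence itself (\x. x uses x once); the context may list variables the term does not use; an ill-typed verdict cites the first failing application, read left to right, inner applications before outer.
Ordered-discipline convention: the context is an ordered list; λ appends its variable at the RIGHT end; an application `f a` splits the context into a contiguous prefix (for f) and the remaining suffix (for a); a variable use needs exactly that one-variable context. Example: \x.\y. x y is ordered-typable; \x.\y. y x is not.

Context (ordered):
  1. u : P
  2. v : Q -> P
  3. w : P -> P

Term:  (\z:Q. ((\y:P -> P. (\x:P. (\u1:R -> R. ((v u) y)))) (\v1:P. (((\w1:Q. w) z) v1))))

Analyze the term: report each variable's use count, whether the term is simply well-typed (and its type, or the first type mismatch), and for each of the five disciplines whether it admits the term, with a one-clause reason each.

use counts: u: 1×, v: 1×, w: 1×, z (bound): 1×, y (bound): 1×, x (bound): 0×, u1 (bound): 0×, v1 (bound): 1×, w1 (bound): 0×
use order (left to right): v, u, y, w, z, v1
typing: ill-typed: a function awaiting Q gets P
ordered: ✗ — fails simple typing
linear: ✗ — a type mismatch blocks all five
affine: ✗ — the type mismatch rejects it
relevant: ✗ — not simply typable
unrestricted: ✗ — fails simple typing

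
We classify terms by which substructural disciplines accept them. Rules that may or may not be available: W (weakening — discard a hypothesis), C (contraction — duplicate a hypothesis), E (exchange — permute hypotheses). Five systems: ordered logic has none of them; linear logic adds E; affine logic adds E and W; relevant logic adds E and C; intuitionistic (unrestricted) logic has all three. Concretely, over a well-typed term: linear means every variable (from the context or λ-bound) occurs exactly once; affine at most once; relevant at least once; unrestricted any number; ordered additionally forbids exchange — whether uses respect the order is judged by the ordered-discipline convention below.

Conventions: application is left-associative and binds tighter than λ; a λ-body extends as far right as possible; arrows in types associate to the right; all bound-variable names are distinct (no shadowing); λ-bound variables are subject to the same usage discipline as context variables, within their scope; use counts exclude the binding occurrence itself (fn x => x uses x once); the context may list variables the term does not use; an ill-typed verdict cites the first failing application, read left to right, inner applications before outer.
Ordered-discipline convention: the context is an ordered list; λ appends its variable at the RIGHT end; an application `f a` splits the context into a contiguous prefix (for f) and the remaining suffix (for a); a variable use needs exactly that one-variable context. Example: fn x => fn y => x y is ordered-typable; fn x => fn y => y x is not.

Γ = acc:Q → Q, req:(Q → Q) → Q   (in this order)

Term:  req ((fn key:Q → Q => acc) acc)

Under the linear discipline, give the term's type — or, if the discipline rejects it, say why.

not well-typed under linear — needs contraction — acc ×2; key never used (weakening)
use counts: acc ×2, req ×1, key [bound] ×0
uses in reading order: req, acc, acc
typing: the term checks, with type Q
summary: ordered ✗ · linear ✗ · affine ✗ · relevant ✗ · unrestricted ✓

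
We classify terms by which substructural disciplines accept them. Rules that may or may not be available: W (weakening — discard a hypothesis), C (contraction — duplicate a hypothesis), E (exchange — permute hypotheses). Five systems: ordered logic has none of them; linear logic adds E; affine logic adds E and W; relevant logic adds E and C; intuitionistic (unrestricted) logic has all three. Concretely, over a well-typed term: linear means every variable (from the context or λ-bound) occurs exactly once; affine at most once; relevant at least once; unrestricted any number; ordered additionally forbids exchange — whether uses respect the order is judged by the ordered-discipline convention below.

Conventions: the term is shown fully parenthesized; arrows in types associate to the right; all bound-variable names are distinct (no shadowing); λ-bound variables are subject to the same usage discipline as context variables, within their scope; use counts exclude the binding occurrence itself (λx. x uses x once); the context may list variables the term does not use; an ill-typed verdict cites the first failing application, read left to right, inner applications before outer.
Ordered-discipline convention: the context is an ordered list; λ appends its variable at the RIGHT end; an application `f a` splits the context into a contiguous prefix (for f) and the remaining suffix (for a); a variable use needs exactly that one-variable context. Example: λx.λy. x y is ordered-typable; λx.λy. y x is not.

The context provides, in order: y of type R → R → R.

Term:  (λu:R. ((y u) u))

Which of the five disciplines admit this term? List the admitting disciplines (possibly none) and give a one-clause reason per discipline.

accepted by: relevant, unrestricted
usage: y=1, u (bound)=2
uses in reading order: y, u, u
typing: well-typed at R → R
ordered ✗ (needs contraction — u ×2)
linear ✗ (needs contraction — u ×2)
affine ✗ (needs contraction — u ×2)
relevant ✓ (none of y, u goes unused)
unrestricted ✓ (typability at R → R is all that's needed)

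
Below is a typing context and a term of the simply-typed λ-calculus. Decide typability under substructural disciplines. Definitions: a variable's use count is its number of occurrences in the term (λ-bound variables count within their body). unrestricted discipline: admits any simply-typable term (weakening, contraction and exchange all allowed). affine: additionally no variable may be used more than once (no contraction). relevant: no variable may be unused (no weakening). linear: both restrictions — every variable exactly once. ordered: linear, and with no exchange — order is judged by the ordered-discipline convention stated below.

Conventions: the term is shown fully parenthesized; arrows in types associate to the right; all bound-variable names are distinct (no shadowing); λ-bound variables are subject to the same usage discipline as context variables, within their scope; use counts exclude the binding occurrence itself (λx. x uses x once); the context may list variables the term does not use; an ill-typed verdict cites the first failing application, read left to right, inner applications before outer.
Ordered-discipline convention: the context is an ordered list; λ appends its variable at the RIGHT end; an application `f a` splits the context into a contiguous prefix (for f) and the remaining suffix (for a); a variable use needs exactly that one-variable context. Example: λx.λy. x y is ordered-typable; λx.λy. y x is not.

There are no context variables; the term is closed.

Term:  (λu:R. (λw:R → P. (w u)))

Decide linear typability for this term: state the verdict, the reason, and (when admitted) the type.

yes — each of u, w used exactly once; term : R → (R → P) → P
variable uses: u (bound): 1; w (bound): 1
use order (left to right): w, u
typing: the term checks, with type R → (R → P) → P
all disciplines: ordered ✗ · linear ✓ · affine ✓ · relevant ✓ · unrestricted ✓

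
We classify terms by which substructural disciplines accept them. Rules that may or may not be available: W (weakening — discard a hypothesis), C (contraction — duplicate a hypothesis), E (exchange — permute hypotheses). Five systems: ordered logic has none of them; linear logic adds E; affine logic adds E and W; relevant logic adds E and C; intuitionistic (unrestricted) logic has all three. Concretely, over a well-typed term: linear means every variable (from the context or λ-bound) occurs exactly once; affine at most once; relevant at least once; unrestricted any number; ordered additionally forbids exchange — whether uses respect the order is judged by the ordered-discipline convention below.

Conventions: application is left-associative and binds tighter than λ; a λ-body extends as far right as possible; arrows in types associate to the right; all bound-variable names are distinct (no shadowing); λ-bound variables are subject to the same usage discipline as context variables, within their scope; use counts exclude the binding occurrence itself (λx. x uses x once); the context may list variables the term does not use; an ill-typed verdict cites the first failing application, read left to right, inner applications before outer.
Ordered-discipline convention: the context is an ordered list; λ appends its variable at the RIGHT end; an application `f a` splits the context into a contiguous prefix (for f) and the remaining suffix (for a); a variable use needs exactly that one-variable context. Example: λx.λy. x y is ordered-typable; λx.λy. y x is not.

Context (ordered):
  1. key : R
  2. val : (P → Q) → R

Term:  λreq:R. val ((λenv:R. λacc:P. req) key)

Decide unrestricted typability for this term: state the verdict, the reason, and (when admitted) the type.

no — the type mismatch rejects it
counts: key: 1, val: 1, req (bound): 1, env (bound): 0, acc (bound): 0
use order (left to right): val, req, key
typing: ill-typed: an application expects P → Q but receives P → R
summary: ordered ✗, linear ✗, affine ✗, relevant ✗, unrestricted ✗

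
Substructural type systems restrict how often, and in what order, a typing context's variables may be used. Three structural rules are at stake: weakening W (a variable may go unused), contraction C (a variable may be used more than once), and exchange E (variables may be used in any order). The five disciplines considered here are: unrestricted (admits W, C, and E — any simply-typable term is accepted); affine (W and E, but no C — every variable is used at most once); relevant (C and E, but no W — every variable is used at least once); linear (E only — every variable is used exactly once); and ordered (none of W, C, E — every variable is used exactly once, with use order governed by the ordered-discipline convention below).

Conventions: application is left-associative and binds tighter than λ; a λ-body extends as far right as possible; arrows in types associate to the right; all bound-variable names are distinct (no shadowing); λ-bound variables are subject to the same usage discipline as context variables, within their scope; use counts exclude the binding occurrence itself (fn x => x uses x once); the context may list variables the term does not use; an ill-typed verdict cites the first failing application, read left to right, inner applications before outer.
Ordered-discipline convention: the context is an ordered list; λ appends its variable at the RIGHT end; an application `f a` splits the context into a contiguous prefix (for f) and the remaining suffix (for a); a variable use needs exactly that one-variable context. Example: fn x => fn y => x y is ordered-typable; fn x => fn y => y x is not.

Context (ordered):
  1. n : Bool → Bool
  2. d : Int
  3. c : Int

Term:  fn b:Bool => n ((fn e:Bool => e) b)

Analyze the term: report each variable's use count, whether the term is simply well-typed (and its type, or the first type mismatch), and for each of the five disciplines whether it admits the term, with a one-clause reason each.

variable uses: n ×1; d ×0; c ×0; b [bound] ×1; e [bound] ×1
use order (left to right): n, e, b
typing: well-typed — term : Bool → Bool
ordered: ✗ — d, c left unused
linear: ✗ — d, c left unused
affine: ✓ — none of n, d, c, b, e used more than once
relevant: ✗ — d, c left unused
unrestricted: ✓ — type-checks (Bool → Bool) and nothing is barred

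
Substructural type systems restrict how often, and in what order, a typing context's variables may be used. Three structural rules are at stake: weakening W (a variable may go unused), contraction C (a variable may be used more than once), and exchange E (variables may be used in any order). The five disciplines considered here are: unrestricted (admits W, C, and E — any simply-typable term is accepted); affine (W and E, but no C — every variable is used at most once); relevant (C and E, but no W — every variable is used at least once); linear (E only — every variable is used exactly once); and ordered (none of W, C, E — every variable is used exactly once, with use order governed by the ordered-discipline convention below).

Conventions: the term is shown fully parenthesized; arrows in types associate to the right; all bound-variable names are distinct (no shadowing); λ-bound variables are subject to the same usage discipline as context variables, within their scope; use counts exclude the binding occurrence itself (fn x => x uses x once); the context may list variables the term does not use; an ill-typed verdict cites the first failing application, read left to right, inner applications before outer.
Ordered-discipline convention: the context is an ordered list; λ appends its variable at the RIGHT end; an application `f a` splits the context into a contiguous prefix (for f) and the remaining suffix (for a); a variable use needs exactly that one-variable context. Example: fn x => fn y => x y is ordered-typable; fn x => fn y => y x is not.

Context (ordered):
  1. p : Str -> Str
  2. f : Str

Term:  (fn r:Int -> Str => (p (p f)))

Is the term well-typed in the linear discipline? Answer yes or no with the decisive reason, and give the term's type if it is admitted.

no — uses contraction: p ×2; r never used (weakening)
usage: p=2; f=1; r [bound]=0
order of uses: p, p, f
typing: ✓ — (Int -> Str) -> Str
across the five disciplines: ordered ✗; linear ✗; affine ✗; relevant ✗; unrestricted ✓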